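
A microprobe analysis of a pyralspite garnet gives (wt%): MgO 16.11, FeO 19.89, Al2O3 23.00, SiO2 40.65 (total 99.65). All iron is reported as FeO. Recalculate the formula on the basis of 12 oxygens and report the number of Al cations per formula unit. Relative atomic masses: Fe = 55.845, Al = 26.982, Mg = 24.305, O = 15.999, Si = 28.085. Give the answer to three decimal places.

2.000 Al apfu

16.11 wt% MgO ÷ 40.304 g/mol = 0.39971 mol, giving 0.39971 Mg and 0.39971 O.
19.89 wt% FeO ÷ 71.844 g/mol = 0.27685 mol, giving 0.27685 Fe and 0.27685 O.
23.00 wt% Al2O3 ÷ 101.961 g/mol = 0.22558 mol, giving 0.45116 Al and 0.67674 O.
40.65 wt% SiO2 ÷ 60.083 g/mol = 0.67656 mol, giving 0.67656 Si and 1.35312 O.
Oxygen sums to 2.70642; scaling by 12/2.70642 = 4.43390 puts the formula on 12 O.
Al: 0.45116 × 4.43390 = 2.000 atoms per formula unit.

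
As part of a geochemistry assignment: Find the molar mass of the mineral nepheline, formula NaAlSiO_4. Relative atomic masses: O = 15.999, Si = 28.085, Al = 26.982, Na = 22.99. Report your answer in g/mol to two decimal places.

142.05 g/mol

The formula mass is the sum 1·22.99 + 1·26.982 + 1·28.085 + 4·15.999.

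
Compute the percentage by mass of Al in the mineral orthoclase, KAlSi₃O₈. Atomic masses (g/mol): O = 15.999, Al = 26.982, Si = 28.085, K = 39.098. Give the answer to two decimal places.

Molar mass of KAlSi₃O₈: 1*39.098 + 1*26.982 + 3*28.085 + 8*15.999 = 278.327 g/mol.
Mass of Al per formula unit: 1 × 26.982 = 26.982 g.
Weight fraction Al = 26.982 / 278.327 = 0.0969.

9.69 wt%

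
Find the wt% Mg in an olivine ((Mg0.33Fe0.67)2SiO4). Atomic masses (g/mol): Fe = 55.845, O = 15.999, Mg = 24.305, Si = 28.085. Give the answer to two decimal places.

Molar mass of (Mg0.33Fe0.67)2SiO4: 0.66×24.305 + 1.34×55.845 + 1×28.085 + 4×15.999 = 182.955 g/mol.
Mass of Mg per formula unit: 0.66 × 24.305 = 16.041 g.
Weight fraction Mg = 16.041 / 182.955 = 0.0877.

8.77 weight percent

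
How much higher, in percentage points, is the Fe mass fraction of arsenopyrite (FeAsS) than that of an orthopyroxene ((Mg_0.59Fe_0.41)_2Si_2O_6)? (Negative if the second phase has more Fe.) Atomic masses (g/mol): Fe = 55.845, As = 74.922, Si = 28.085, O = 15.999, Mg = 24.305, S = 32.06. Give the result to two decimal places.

14.09 percentage points

M(FeAsS) = 162.827 g/mol, so wt% Fe = 55.845/162.827 × 100 = 34.30%.
M((Mg_0.59Fe_0.41)_2Si_2O_6) = 226.637 g/mol, so wt% Fe = 45.793/226.637 × 100 = 20.21%.
34.30 − 20.21 = 14.09 pp.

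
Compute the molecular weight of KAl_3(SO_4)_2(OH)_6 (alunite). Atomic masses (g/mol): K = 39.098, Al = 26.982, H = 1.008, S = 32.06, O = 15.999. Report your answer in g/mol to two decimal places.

The formula mass is the sum 1(39.098) + 3(26.982) + 2(32.06) + 14(15.999) + 6(1.008).

414.20 g/mol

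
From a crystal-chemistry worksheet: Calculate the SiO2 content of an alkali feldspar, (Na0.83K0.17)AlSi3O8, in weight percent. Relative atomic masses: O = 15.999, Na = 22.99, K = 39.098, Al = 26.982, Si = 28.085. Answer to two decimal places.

68.03 wt%

Formula mass = 264.957 g/mol.
3 Si → 3.0000 mol SiO2 per formula unit; M(SiO2) = 60.083, so SiO2 mass = 180.249 g.
180.249/264.957 × 100 = 68.03 wt%.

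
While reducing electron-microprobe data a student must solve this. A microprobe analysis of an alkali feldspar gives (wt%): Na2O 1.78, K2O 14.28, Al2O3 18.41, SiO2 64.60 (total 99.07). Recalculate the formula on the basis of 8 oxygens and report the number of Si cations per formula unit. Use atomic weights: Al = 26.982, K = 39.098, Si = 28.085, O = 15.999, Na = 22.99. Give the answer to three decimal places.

1.78 wt% Na2O ÷ 61.979 g/mol = 0.02872 mol, giving 0.05744 Na and 0.02872 O.
14.28 wt% K2O ÷ 94.195 g/mol = 0.15160 mol, giving 0.30320 K and 0.15160 O.
18.41 wt% Al2O3 ÷ 101.961 g/mol = 0.18056 mol, giving 0.36112 Al and 0.54168 O.
64.60 wt% SiO2 ÷ 60.083 g/mol = 1.07518 mol, giving 1.07518 Si and 2.15036 O.
Oxygen sums to 2.87236; scaling by 8/2.87236 = 2.78517 puts the formula on 8 O.
Si: 1.07518 × 2.78517 = 2.995 atoms per formula unit.

2.995 Si apfu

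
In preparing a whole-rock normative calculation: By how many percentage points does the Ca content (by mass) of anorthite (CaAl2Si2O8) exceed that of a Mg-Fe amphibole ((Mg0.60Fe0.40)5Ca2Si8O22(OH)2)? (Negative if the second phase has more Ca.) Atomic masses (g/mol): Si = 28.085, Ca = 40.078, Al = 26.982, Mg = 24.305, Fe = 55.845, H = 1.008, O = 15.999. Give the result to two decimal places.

First mineral: 40.078 g Ca in 278.204 g formula = 14.41 wt% Ca.
Second mineral: 80.156 g Ca in 875.433 g formula = 9.16 wt% Ca.
14.41% − 9.16% gives a difference of 5.25 percentage points.

5.25 percentage points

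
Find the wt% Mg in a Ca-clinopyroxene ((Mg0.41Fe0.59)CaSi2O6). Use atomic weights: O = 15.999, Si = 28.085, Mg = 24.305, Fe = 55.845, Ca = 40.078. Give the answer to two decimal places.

M((Mg0.41Fe0.59)CaSi2O6) = 235.156 g/mol.
Mg contributes 0.41 × 24.305 = 9.965 g per mole.
9.965/235.156 = 0.0424 → 4.24%.

4.24 weight percent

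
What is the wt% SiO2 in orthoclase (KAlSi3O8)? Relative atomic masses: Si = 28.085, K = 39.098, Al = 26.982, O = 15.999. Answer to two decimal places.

M(KAlSi3O8) = 278.327 g/mol; M(SiO2) = 60.083 g/mol.
Moles SiO2 per formula unit = 3 Si ÷ 1 = 3.0000.
SiO2 fraction = (3.0000 × 60.083) / 278.327 = 180.249/278.327 = 0.6476.

64.76 wt%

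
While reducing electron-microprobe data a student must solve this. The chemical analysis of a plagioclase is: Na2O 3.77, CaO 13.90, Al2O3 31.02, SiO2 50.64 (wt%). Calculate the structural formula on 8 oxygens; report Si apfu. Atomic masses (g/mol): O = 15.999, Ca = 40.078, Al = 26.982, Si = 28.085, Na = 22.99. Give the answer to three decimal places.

3.77 wt% Na2O ÷ 61.979 g/mol = 0.06083 mol, giving 0.12166 Na and 0.06083 O.
13.90 wt% CaO ÷ 56.077 g/mol = 0.24787 mol, giving 0.24787 Ca and 0.24787 O.
31.02 wt% Al2O3 ÷ 101.961 g/mol = 0.30423 mol, giving 0.60846 Al and 0.91269 O.
50.64 wt% SiO2 ÷ 60.083 g/mol = 0.84283 mol, giving 0.84283 Si and 1.68566 O.
Oxygen sums to 2.90705; scaling by 8/2.90705 = 2.75193 puts the formula on 8 O.
Si: 0.84283 × 2.75193 = 2.319 atoms per formula unit.

2.319 Si apfu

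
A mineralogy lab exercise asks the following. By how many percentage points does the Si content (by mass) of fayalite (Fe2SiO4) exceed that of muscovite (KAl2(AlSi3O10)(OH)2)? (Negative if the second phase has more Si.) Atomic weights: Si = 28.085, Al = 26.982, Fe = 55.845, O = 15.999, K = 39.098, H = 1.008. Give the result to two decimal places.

First mineral: 28.085 g Si in 203.771 g formula = 13.78 wt% Si.
Second mineral: 84.255 g Si in 398.303 g formula = 21.15 wt% Si.
13.78% − 21.15% gives a difference of -7.37 percentage points.

-7.37 percentage points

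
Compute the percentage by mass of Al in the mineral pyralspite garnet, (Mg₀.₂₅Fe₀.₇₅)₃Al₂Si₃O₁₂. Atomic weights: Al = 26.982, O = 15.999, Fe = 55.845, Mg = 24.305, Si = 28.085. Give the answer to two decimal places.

11.38 wt%

M((Mg₀.₂₅Fe₀.₇₅)₃Al₂Si₃O₁₂) = 474.087 g/mol.
Al contributes 2 × 26.982 = 53.964 g per mole.
53.964/474.087 = 0.1138 → 11.38%.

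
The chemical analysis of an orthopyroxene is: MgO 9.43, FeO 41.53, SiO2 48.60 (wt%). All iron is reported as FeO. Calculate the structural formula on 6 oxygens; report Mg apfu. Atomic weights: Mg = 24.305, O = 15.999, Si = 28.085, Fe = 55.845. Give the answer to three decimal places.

0.578 Mg apfu

9.43 wt% MgO ÷ 40.304 g/mol = 0.23397 mol, giving 0.23397 Mg and 0.23397 O.
41.53 wt% FeO ÷ 71.844 g/mol = 0.57806 mol, giving 0.57806 Fe and 0.57806 O.
48.60 wt% SiO2 ÷ 60.083 g/mol = 0.80888 mol, giving 0.80888 Si and 1.61776 O.
Oxygen sums to 2.42979; scaling by 6/2.42979 = 2.46935 puts the formula on 6 O.
Mg: 0.23397 × 2.46935 = 0.578 atoms per formula unit.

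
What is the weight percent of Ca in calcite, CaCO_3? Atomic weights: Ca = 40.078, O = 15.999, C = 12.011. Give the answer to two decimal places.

40.04 weight percent

M(CaCO_3) = 100.086 g/mol.
Ca contributes 1 × 40.078 = 40.078 g per mole.
40.078/100.086 = 0.4004 → 40.04%.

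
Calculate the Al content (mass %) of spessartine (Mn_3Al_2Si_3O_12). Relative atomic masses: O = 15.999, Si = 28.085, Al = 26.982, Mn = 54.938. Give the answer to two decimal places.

Formula mass = 3*54.938 + 2*26.982 + 3*28.085 + 12*15.999 = 495.021 g/mol, of which 53.964 g is Al.
So Al makes up 53.964/495.021 = 0.1090 of the mass, i.e. 10.90%.

10.90 mass %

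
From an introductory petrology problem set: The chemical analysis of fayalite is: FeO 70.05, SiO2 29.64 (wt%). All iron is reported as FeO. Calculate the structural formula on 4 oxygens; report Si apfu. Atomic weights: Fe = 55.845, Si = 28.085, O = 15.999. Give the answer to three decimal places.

FeO: 70.05/71.844 = 0.97503 mol → 0.97503 mol Fe, 0.97503 mol O.
SiO2: 29.64/60.083 = 0.49332 mol → 0.49332 mol Si, 0.98664 mol O.
Total oxygen = 1.96167 mol. Normalization factor = 4/1.96167 = 2.03908.
Si per 4 O = 0.49332 × 2.03908 = 1.006.

1.006 Si apfu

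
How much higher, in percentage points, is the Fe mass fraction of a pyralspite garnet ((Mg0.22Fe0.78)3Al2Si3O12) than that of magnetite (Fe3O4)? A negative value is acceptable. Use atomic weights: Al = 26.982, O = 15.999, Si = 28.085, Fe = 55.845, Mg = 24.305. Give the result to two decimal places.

-44.96 percentage points

First mineral: 130.677 g Fe in 476.926 g formula = 27.40 wt% Fe.
Second mineral: 167.535 g Fe in 231.531 g formula = 72.36 wt% Fe.
27.40% − 72.36% gives a difference of -44.96 percentage points.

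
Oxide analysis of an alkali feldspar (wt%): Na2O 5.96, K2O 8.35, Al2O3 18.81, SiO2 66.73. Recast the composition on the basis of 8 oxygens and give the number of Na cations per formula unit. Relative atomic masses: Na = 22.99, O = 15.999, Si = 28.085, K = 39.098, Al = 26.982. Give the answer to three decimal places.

Na2O (M=61.979): mol = 0.09616; Na = 0.19232, O = 0.09616.
K2O (M=94.195): mol = 0.08865; K = 0.17730, O = 0.08865.
Al2O3 (M=101.961): mol = 0.18448; Al = 0.36896, O = 0.55344.
SiO2 (M=60.083): mol = 1.11063; Si = 1.11063, O = 2.22126.
ΣO = 2.95951; factor = 8/ΣO = 2.70315.
Na apfu = 0.19232 × 2.70315 = 0.520.

0.520 Na apfu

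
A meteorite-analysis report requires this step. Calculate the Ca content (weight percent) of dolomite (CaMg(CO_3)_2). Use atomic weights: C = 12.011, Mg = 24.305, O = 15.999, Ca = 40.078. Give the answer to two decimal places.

21.73 weight percent

M(CaMg(CO_3)_2) = 184.399 g/mol.
Ca contributes 1 × 40.078 = 40.078 g per mole.
40.078/184.399 = 0.2173 → 21.73%.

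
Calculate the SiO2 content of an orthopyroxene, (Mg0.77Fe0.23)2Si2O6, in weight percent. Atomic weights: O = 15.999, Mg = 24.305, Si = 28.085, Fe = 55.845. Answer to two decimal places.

Molar mass of (Mg0.77Fe0.23)2Si2O6 = 1.54×24.305 + 0.46×55.845 + 2×28.085 + 6×15.999 = 215.282 g/mol.
Each formula unit contains 2 Si, equivalent to 2/1 = 2.0000 mol SiO2.
M(SiO2) = 1×28.085 + 2×15.999 = 60.083 g/mol.
Mass of SiO2 per formula unit = 2.0000 × 60.083 = 120.166 g.
SiO2 wt% = 120.166 / 215.282 × 100 = 55.82%.

55.82 wt%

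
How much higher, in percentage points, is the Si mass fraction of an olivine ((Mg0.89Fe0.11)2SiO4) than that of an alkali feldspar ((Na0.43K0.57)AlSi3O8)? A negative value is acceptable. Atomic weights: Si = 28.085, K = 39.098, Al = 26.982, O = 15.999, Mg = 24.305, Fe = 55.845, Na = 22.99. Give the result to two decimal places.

-12.02 percentage points

Si in (Mg0.89Fe0.11)2SiO4: molar mass 147.630 g/mol; 1×28.085 = 28.085 g → 19.02 wt%.
Si in (Na0.43K0.57)AlSi3O8: molar mass 271.401 g/mol; 3×28.085 = 84.255 g → 31.04 wt%.
Difference = 19.02 − 31.04 = -12.02 percentage points.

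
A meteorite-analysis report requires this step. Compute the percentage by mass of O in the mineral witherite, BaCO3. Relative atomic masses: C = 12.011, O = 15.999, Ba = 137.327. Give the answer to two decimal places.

24.32 mass %

Molar mass of BaCO3: 1×137.327 + 1×12.011 + 3×15.999 = 197.335 g/mol.
Mass of O per formula unit: 3 × 15.999 = 47.997 g.
Weight fraction O = 47.997 / 197.335 = 0.2432.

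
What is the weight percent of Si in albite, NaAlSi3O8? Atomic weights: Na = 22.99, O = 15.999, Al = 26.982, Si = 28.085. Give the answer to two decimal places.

Molar mass of NaAlSi3O8: 1·22.99 + 1·26.982 + 3·28.085 + 8·15.999 = 262.219 g/mol.
Mass of Si per formula unit: 3 × 28.085 = 84.255 g.
Weight fraction Si = 84.255 / 262.219 = 0.3213.

32.13 mass %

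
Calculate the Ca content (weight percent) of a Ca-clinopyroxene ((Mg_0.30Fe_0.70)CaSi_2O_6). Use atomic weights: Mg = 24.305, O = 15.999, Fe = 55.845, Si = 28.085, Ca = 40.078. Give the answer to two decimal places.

Molar mass of (Mg_0.30Fe_0.70)CaSi_2O_6: 0.30·24.305 + 0.70·55.845 + 1·40.078 + 2·28.085 + 6·15.999 = 238.625 g/mol.
Mass of Ca per formula unit: 1 × 40.078 = 40.078 g.
Weight fraction Ca = 40.078 / 238.625 = 0.1680.

16.80 weight percent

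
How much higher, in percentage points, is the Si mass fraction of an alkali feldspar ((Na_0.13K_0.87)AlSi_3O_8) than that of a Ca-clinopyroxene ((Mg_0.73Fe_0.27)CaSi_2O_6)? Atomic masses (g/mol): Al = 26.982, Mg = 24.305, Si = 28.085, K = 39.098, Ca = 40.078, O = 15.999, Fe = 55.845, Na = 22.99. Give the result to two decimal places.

5.54 percentage points

First mineral: 84.255 g Si in 276.233 g formula = 30.50 wt% Si.
Second mineral: 56.170 g Si in 225.063 g formula = 24.96 wt% Si.
30.50% − 24.96% gives a difference of 5.54 percentage points.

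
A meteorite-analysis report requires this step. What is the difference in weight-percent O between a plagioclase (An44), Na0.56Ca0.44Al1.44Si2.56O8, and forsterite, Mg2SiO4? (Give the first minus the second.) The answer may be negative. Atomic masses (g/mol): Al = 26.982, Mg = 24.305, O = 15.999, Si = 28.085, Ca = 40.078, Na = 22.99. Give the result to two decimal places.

First mineral: 127.992 g O in 269.252 g formula = 47.54 wt% O.
Second mineral: 63.996 g O in 140.691 g formula = 45.49 wt% O.
47.54% − 45.49% gives a difference of 2.05 percentage points.

2.05 percentage points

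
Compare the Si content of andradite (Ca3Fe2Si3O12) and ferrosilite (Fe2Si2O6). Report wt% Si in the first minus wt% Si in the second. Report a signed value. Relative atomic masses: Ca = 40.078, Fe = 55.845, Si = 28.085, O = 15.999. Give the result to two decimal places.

-4.71 percentage points

First mineral: 84.255 g Si in 508.167 g formula = 16.58 wt% Si.
Second mineral: 56.170 g Si in 263.854 g formula = 21.29 wt% Si.
16.58% − 21.29% gives a difference of -4.71 percentage points.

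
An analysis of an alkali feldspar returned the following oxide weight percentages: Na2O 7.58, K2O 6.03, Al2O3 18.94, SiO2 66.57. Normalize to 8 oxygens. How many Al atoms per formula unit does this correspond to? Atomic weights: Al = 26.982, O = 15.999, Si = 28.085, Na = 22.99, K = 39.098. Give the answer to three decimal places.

Na2O: 7.58/61.979 = 0.12230 mol → 0.24460 mol Na, 0.12230 mol O.
K2O: 6.03/94.195 = 0.06402 mol → 0.12804 mol K, 0.06402 mol O.
Al2O3: 18.94/101.961 = 0.18576 mol → 0.37152 mol Al, 0.55728 mol O.
SiO2: 66.57/60.083 = 1.10797 mol → 1.10797 mol Si, 2.21594 mol O.
Total oxygen = 2.95954 mol. Normalization factor = 8/2.95954 = 2.70312.
Al per 8 O = 0.37152 × 2.70312 = 1.004.

1.004 Al apfu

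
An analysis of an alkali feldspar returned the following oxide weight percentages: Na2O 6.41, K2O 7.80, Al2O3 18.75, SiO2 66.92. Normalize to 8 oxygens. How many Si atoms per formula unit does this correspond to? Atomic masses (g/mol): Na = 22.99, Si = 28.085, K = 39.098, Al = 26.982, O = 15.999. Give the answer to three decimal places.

3.005 Si apfu

6.41 wt% Na2O ÷ 61.979 g/mol = 0.10342 mol, giving 0.20684 Na and 0.10342 O.
7.80 wt% K2O ÷ 94.195 g/mol = 0.08281 mol, giving 0.16562 K and 0.08281 O.
18.75 wt% Al2O3 ÷ 101.961 g/mol = 0.18389 mol, giving 0.36778 Al and 0.55167 O.
66.92 wt% SiO2 ÷ 60.083 g/mol = 1.11379 mol, giving 1.11379 Si and 2.22758 O.
Oxygen sums to 2.96548; scaling by 8/2.96548 = 2.69771 puts the formula on 8 O.
Si: 1.11379 × 2.69771 = 3.005 atoms per formula unit.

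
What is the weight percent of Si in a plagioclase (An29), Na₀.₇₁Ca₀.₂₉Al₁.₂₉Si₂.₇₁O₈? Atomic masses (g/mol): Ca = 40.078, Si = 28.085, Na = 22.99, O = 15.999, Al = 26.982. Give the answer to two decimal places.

28.52 weight percent

Molar mass of Na₀.₇₁Ca₀.₂₉Al₁.₂₉Si₂.₇₁O₈: 0.71·22.99 + 0.29·40.078 + 1.29·26.982 + 2.71·28.085 + 8·15.999 = 266.855 g/mol.
Mass of Si per formula unit: 2.71 × 28.085 = 76.110 g.
Weight fraction Si = 76.110 / 266.855 = 0.2852.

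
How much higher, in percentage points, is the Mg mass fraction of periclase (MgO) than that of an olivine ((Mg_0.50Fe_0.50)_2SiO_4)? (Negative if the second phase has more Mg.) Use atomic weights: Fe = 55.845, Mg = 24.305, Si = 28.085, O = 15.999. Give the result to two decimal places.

First mineral: 24.305 g Mg in 40.304 g formula = 60.30 wt% Mg.
Second mineral: 24.305 g Mg in 172.231 g formula = 14.11 wt% Mg.
60.30% − 14.11% gives a difference of 46.19 percentage points.

46.19 percentage points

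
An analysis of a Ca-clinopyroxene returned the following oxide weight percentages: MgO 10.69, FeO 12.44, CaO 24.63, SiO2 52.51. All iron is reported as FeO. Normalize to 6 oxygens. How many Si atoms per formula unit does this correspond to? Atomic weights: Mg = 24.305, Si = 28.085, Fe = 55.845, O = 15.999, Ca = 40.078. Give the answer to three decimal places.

1.997 Si apfu

10.69 wt% MgO ÷ 40.304 g/mol = 0.26523 mol, giving 0.26523 Mg and 0.26523 O.
12.44 wt% FeO ÷ 71.844 g/mol = 0.17315 mol, giving 0.17315 Fe and 0.17315 O.
24.63 wt% CaO ÷ 56.077 g/mol = 0.43922 mol, giving 0.43922 Ca and 0.43922 O.
52.51 wt% SiO2 ÷ 60.083 g/mol = 0.87396 mol, giving 0.87396 Si and 1.74792 O.
Oxygen sums to 2.62552; scaling by 6/2.62552 = 2.28526 puts the formula on 6 O.
Si: 0.87396 × 2.28526 = 1.997 atoms per formula unit.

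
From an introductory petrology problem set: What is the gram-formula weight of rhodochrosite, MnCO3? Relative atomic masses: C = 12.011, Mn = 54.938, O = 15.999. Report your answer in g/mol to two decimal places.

114.95 g/mol

The formula mass is the sum 1*54.938 + 1*12.011 + 3*15.999.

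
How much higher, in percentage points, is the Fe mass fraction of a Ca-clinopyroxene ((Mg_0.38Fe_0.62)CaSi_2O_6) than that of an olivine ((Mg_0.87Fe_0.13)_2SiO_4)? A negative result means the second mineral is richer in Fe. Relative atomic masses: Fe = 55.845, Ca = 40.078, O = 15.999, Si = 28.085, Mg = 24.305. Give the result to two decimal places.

Fe in (Mg_0.38Fe_0.62)CaSi_2O_6: molar mass 236.102 g/mol; 0.62×55.845 = 34.624 g → 14.66 wt%.
Fe in (Mg_0.87Fe_0.13)_2SiO_4: molar mass 148.891 g/mol; 0.26×55.845 = 14.520 g → 9.75 wt%.
Difference = 14.66 − 9.75 = 4.91 percentage points.

4.91 percentage points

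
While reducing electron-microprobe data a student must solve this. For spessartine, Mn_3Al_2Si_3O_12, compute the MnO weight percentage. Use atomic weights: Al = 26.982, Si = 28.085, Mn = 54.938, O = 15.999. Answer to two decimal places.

Formula mass = 495.021 g/mol.
3 Mn → 3.0000 mol MnO per formula unit; M(MnO) = 70.937, so MnO mass = 212.811 g.
212.811/495.021 × 100 = 42.99 wt%.

42.99 wt%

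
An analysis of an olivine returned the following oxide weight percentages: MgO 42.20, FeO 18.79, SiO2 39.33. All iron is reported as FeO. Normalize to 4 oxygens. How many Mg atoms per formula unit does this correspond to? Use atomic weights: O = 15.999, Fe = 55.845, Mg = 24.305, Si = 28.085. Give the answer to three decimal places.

1.600 Mg apfu

MgO: 42.20/40.304 = 1.04704 mol → 1.04704 mol Mg, 1.04704 mol O.
FeO: 18.79/71.844 = 0.26154 mol → 0.26154 mol Fe, 0.26154 mol O.
SiO2: 39.33/60.083 = 0.65459 mol → 0.65459 mol Si, 1.30918 mol O.
Total oxygen = 2.61776 mol. Normalization factor = 4/2.61776 = 1.52802.
Mg per 4 O = 1.04704 × 1.52802 = 1.600.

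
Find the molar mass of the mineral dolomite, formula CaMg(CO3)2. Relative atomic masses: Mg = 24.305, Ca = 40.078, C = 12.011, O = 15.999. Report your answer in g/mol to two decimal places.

Ca: 1 × 40.078 = 40.0780
Mg: 1 × 24.305 = 24.3050
C: 2 × 12.011 = 24.0220
O: 6 × 15.999 = 95.9940
Summing the contributions gives the formula mass.

184.40 g/mol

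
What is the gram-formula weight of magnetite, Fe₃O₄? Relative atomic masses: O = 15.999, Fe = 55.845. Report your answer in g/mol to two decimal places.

231.53 g/mol

The formula mass is the sum 3(55.845) + 4(15.999).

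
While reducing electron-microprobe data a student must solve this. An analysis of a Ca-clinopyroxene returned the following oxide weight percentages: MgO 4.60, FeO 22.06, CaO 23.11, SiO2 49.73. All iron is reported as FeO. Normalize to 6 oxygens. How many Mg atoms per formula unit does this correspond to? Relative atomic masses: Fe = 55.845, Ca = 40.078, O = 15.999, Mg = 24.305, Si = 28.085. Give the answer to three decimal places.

0.275 Mg apfu

MgO: 4.60/40.304 = 0.11413 mol → 0.11413 mol Mg, 0.11413 mol O.
FeO: 22.06/71.844 = 0.30705 mol → 0.30705 mol Fe, 0.30705 mol O.
CaO: 23.11/56.077 = 0.41211 mol → 0.41211 mol Ca, 0.41211 mol O.
SiO2: 49.73/60.083 = 0.82769 mol → 0.82769 mol Si, 1.65538 mol O.
Total oxygen = 2.48867 mol. Normalization factor = 6/2.48867 = 2.41093.
Mg per 6 O = 0.11413 × 2.41093 = 0.275.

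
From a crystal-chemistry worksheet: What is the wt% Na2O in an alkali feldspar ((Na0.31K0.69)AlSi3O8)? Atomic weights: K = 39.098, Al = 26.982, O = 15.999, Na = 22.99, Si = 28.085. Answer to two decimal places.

3.51 wt%

M((Na0.31K0.69)AlSi3O8) = 273.334 g/mol; M(Na2O) = 61.979 g/mol.
Moles Na2O per formula unit = 0.31 Na ÷ 2 = 0.1550.
Na2O fraction = (0.1550 × 61.979) / 273.334 = 9.607/273.334 = 0.0351.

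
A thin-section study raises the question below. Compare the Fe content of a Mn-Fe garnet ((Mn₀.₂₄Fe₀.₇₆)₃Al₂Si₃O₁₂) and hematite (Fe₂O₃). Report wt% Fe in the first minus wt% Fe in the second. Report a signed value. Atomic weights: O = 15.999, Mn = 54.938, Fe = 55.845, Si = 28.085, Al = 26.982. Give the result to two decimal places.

-44.33 percentage points

M((Mn₀.₂₄Fe₀.₇₆)₃Al₂Si₃O₁₂) = 497.089 g/mol, so wt% Fe = 127.327/497.089 × 100 = 25.61%.
M(Fe₂O₃) = 159.687 g/mol, so wt% Fe = 111.690/159.687 × 100 = 69.94%.
25.61 − 69.94 = -44.33 pp.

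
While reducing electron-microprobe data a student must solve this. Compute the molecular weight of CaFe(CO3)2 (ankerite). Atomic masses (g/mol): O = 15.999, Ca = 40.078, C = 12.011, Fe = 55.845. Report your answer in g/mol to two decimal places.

M = 1·40.078 + 1·55.845 + 2·12.011 + 6·15.999

215.94 g/mol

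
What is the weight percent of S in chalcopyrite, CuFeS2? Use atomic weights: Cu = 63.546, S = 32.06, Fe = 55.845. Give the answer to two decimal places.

34.94 weight percent

M(CuFeS2) = 183.511 g/mol.
S contributes 2 × 32.06 = 64.120 g per mole.
64.120/183.511 = 0.3494 → 34.94%.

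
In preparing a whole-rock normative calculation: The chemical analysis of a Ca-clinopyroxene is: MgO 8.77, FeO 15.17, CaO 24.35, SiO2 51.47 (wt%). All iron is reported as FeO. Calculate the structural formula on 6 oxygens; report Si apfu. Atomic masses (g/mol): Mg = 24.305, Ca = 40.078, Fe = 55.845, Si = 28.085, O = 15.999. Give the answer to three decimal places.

MgO: 8.77/40.304 = 0.21760 mol → 0.21760 mol Mg, 0.21760 mol O.
FeO: 15.17/71.844 = 0.21115 mol → 0.21115 mol Fe, 0.21115 mol O.
CaO: 24.35/56.077 = 0.43422 mol → 0.43422 mol Ca, 0.43422 mol O.
SiO2: 51.47/60.083 = 0.85665 mol → 0.85665 mol Si, 1.71330 mol O.
Total oxygen = 2.57627 mol. Normalization factor = 6/2.57627 = 2.32895.
Si per 6 O = 0.85665 × 2.32895 = 1.995.

1.995 Si apfu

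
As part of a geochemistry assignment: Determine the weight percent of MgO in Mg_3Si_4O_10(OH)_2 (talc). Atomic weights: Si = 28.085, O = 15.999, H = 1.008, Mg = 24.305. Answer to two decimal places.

31.88 wt%

M(Mg_3Si_4O_10(OH)_2) = 379.259 g/mol; M(MgO) = 40.304 g/mol.
Moles MgO per formula unit = 3 Mg ÷ 1 = 3.0000.
MgO fraction = (3.0000 × 40.304) / 379.259 = 120.912/379.259 = 0.3188.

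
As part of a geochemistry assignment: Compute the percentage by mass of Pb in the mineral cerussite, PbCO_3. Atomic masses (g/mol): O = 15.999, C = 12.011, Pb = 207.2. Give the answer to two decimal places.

M(PbCO_3) = 267.208 g/mol.
Pb contributes 1 × 207.2 = 207.200 g per mole.
207.200/267.208 = 0.7754 → 77.54%.

77.54 mass %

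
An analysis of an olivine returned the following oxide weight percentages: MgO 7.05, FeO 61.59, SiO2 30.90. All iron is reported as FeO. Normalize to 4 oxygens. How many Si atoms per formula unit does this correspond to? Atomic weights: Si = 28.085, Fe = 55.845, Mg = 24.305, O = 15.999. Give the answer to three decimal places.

0.998 Si apfu

MgO: 7.05/40.304 = 0.17492 mol → 0.17492 mol Mg, 0.17492 mol O.
FeO: 61.59/71.844 = 0.85727 mol → 0.85727 mol Fe, 0.85727 mol O.
SiO2: 30.90/60.083 = 0.51429 mol → 0.51429 mol Si, 1.02858 mol O.
Total oxygen = 2.06077 mol. Normalization factor = 4/2.06077 = 1.94102.
Si per 4 O = 0.51429 × 1.94102 = 0.998.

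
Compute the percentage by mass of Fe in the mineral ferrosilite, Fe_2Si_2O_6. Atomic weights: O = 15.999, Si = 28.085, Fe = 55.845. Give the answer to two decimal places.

Formula mass = 2·55.845 + 2·28.085 + 6·15.999 = 263.854 g/mol, of which 111.690 g is Fe.
So Fe makes up 111.690/263.854 = 0.4233 of the mass, i.e. 42.33%.

42.33 mass %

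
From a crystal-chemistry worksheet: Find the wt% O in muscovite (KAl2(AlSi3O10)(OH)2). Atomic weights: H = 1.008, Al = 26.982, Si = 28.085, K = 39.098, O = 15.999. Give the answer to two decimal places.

Molar mass of KAl2(AlSi3O10)(OH)2: 1×39.098 + 3×26.982 + 3×28.085 + 12×15.999 + 2×1.008 = 398.303 g/mol.
Mass of O per formula unit: 12 × 15.999 = 191.988 g.
Weight fraction O = 191.988 / 398.303 = 0.4820.

48.20 weight percent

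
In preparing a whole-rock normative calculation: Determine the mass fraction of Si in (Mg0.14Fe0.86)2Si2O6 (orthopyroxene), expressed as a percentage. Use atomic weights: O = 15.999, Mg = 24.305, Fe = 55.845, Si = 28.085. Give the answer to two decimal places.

M((Mg0.14Fe0.86)2Si2O6) = 255.023 g/mol.
Si contributes 2 × 28.085 = 56.170 g per mole.
56.170/255.023 = 0.2203 → 22.03%.

22.03 wt%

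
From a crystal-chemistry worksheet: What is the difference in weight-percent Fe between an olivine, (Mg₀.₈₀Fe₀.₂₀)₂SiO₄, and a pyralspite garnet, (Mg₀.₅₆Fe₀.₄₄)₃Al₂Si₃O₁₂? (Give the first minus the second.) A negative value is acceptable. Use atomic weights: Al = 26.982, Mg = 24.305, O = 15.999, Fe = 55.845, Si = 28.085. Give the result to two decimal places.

-2.00 percentage points

M((Mg₀.₈₀Fe₀.₂₀)₂SiO₄) = 153.307 g/mol, so wt% Fe = 22.338/153.307 × 100 = 14.57%.
M((Mg₀.₅₆Fe₀.₄₄)₃Al₂Si₃O₁₂) = 444.755 g/mol, so wt% Fe = 73.715/444.755 × 100 = 16.57%.
14.57 − 16.57 = -2.00 pp.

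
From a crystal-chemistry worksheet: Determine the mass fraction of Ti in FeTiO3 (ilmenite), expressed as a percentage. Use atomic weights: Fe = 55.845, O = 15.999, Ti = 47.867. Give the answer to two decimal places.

31.55 wt%

Molar mass of FeTiO3: 1×55.845 + 1×47.867 + 3×15.999 = 151.709 g/mol.
Mass of Ti per formula unit: 1 × 47.867 = 47.867 g.
Weight fraction Ti = 47.867 / 151.709 = 0.3155.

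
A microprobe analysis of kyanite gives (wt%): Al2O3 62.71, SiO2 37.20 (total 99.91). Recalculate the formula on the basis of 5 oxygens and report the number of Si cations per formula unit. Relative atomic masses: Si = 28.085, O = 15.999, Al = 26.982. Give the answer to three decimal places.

1.004 Si apfu

Al2O3 (M=101.961): mol = 0.61504; Al = 1.23008, O = 1.84512.
SiO2 (M=60.083): mol = 0.61914; Si = 0.61914, O = 1.23828.
ΣO = 3.08340; factor = 5/ΣO = 1.62159.
Si apfu = 0.61914 × 1.62159 = 1.004.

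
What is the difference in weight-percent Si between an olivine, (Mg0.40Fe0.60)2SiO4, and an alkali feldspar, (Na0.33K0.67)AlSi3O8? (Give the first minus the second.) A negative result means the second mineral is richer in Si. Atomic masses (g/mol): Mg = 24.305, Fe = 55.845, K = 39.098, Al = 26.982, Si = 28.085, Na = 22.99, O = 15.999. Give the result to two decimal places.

-15.13 percentage points

M((Mg0.40Fe0.60)2SiO4) = 178.539 g/mol, so wt% Si = 28.085/178.539 × 100 = 15.73%.
M((Na0.33K0.67)AlSi3O8) = 273.011 g/mol, so wt% Si = 84.255/273.011 × 100 = 30.86%.
15.73 − 30.86 = -15.13 pp.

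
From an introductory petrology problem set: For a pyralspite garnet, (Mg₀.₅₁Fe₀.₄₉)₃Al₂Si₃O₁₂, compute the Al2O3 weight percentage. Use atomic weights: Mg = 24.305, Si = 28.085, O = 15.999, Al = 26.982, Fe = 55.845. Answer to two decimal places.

22.68 wt%

Formula mass = 449.486 g/mol.
2 Al → 1.0000 mol Al2O3 per formula unit; M(Al2O3) = 101.961, so Al2O3 mass = 101.961 g.
101.961/449.486 × 100 = 22.68 wt%.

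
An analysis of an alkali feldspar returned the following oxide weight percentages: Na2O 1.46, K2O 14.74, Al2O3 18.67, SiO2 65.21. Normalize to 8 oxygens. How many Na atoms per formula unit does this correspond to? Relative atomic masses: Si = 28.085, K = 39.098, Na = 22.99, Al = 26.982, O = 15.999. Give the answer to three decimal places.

Na2O (M=61.979): mol = 0.02356; Na = 0.04712, O = 0.02356.
K2O (M=94.195): mol = 0.15648; K = 0.31296, O = 0.15648.
Al2O3 (M=101.961): mol = 0.18311; Al = 0.36622, O = 0.54933.
SiO2 (M=60.083): mol = 1.08533; Si = 1.08533, O = 2.17066.
ΣO = 2.90003; factor = 8/ΣO = 2.75859.
Na apfu = 0.04712 × 2.75859 = 0.130.

0.130 Na apfu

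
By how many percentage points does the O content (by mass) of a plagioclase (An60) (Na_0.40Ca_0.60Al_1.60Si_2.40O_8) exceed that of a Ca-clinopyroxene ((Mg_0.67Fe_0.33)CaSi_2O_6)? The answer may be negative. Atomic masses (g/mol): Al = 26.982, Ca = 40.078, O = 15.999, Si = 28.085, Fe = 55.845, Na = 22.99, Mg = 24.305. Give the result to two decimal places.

First mineral: 127.992 g O in 271.810 g formula = 47.09 wt% O.
Second mineral: 95.994 g O in 226.955 g formula = 42.30 wt% O.
47.09% − 42.30% gives a difference of 4.79 percentage points.

4.79 percentage points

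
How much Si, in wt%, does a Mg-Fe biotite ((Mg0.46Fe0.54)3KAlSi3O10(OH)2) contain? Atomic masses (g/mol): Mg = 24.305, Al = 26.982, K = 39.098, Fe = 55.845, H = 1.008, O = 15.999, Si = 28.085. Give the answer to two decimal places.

17.99 wt%

M((Mg0.46Fe0.54)3KAlSi3O10(OH)2) = 468.349 g/mol.
Si contributes 3 × 28.085 = 84.255 g per mole.
84.255/468.349 = 0.1799 → 17.99%.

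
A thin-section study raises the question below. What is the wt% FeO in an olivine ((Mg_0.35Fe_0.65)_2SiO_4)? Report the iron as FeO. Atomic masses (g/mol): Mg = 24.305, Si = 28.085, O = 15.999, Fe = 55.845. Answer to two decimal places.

51.40 wt%

Formula mass = 181.693 g/mol.
1.30 Fe → 1.3000 mol FeO per formula unit; M(FeO) = 71.844, so FeO mass = 93.397 g.
93.397/181.693 × 100 = 51.40 wt%.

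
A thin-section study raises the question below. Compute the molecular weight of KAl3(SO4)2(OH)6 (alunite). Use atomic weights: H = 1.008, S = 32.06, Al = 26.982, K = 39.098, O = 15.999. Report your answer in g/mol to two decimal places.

414.20 g/mol

K: 1 × 39.098 = 39.0980
Al: 3 × 26.982 = 80.9460
S: 2 × 32.06 = 64.1200
O: 14 × 15.999 = 223.9860
H: 6 × 1.008 = 6.0480
Summing the contributions gives the formula mass.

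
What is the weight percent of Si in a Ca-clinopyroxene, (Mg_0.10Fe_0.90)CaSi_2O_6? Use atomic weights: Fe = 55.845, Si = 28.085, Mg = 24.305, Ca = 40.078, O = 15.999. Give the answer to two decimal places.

22.93 mass %

Molar mass of (Mg_0.10Fe_0.90)CaSi_2O_6: 0.10·24.305 + 0.90·55.845 + 1·40.078 + 2·28.085 + 6·15.999 = 244.933 g/mol.
Mass of Si per formula unit: 2 × 28.085 = 56.170 g.
Weight fraction Si = 56.170 / 244.933 = 0.2293.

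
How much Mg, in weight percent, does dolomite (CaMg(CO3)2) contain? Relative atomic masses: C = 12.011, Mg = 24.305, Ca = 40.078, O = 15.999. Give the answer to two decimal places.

13.18 weight percent

Molar mass of CaMg(CO3)2: 1×40.078 + 1×24.305 + 2×12.011 + 6×15.999 = 184.399 g/mol.
Mass of Mg per formula unit: 1 × 24.305 = 24.305 g.
Weight fraction Mg = 24.305 / 184.399 = 0.1318.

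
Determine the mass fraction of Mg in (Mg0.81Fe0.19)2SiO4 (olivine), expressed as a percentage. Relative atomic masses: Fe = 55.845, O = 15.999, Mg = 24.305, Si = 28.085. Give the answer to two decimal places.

25.79 wt%

Molar mass of (Mg0.81Fe0.19)2SiO4: 1.62·24.305 + 0.38·55.845 + 1·28.085 + 4·15.999 = 152.676 g/mol.
Mass of Mg per formula unit: 1.62 × 24.305 = 39.374 g.
Weight fraction Mg = 39.374 / 152.676 = 0.2579.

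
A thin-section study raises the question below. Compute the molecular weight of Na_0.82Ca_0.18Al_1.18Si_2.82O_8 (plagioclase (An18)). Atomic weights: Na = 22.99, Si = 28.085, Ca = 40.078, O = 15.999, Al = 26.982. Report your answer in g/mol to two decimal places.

M = 0.82·22.99 + 0.18·40.078 + 1.18·26.982 + 2.82·28.085 + 8·15.999

265.10 g/mol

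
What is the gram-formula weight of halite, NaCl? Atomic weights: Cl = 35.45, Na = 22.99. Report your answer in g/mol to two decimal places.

M = 1(22.99) + 1(35.45)

58.44 g/mol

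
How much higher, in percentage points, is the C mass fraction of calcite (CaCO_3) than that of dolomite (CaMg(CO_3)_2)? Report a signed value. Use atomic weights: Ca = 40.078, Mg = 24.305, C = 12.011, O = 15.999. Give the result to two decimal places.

C in CaCO_3: molar mass 100.086 g/mol; 1×12.011 = 12.011 g → 12.00 wt%.
C in CaMg(CO_3)_2: molar mass 184.399 g/mol; 2×12.011 = 24.022 g → 13.03 wt%.
Difference = 12.00 − 13.03 = -1.03 percentage points.

-1.03 percentage points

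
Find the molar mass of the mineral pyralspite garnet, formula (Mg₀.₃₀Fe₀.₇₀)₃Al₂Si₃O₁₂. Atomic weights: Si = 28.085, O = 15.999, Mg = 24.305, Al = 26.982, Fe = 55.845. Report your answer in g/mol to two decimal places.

Mg: 0.90 × 24.305 = 21.8745
Fe: 2.10 × 55.845 = 117.2745
Al: 2 × 26.982 = 53.9640
Si: 3 × 28.085 = 84.2550
O: 12 × 15.999 = 191.9880
Summing the contributions gives the formula mass.

469.36 g/mol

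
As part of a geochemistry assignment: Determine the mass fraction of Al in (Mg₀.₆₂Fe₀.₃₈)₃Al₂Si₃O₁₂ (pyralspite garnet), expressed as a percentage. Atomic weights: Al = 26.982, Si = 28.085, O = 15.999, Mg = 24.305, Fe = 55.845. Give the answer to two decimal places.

12.29 wt%

Formula mass = 1.86*24.305 + 1.14*55.845 + 2*26.982 + 3*28.085 + 12*15.999 = 439.078 g/mol, of which 53.964 g is Al.
So Al makes up 53.964/439.078 = 0.1229 of the mass, i.e. 12.29%.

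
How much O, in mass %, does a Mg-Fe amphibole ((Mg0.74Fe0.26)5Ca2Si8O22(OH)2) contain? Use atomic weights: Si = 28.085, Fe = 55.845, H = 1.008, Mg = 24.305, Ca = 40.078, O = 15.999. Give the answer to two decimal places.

M((Mg0.74Fe0.26)5Ca2Si8O22(OH)2) = 853.355 g/mol.
O contributes 24 × 15.999 = 383.976 g per mole.
383.976/853.355 = 0.4500 → 45.00%.

45.00 mass %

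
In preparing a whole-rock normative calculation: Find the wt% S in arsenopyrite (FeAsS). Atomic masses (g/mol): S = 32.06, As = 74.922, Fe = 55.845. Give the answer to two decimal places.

Formula mass = 1×55.845 + 1×74.922 + 1×32.06 = 162.827 g/mol, of which 32.060 g is S.
So S makes up 32.060/162.827 = 0.1969 of the mass, i.e. 19.69%.

19.69 mass %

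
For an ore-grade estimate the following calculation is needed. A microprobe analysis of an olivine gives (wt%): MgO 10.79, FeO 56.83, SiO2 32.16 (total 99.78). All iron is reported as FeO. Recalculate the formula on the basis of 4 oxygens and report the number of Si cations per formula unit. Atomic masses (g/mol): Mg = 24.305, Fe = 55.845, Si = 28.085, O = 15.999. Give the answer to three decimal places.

MgO: 10.79/40.304 = 0.26772 mol → 0.26772 mol Mg, 0.26772 mol O.
FeO: 56.83/71.844 = 0.79102 mol → 0.79102 mol Fe, 0.79102 mol O.
SiO2: 32.16/60.083 = 0.53526 mol → 0.53526 mol Si, 1.07052 mol O.
Total oxygen = 2.12926 mol. Normalization factor = 4/2.12926 = 1.87859.
Si per 4 O = 0.53526 × 1.87859 = 1.006.

1.006 Si apfu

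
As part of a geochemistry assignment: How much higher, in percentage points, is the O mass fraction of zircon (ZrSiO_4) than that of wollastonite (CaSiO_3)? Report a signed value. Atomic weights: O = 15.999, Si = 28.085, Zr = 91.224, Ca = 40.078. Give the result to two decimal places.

M(ZrSiO_4) = 183.305 g/mol, so wt% O = 63.996/183.305 × 100 = 34.91%.
M(CaSiO_3) = 116.160 g/mol, so wt% O = 47.997/116.160 × 100 = 41.32%.
34.91 − 41.32 = -6.41 pp.

-6.41 percentage points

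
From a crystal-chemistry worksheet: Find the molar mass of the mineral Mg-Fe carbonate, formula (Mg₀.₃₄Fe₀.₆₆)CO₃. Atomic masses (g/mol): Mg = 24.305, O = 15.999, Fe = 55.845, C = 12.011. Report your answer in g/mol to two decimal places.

105.13 g/mol

The formula mass is the sum 0.34·24.305 + 0.66·55.845 + 1·12.011 + 3·15.999.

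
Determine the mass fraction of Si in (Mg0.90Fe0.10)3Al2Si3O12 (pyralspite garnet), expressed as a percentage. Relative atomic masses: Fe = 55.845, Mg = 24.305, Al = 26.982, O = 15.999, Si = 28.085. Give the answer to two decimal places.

20.42 mass %

Molar mass of (Mg0.90Fe0.10)3Al2Si3O12: 2.70*24.305 + 0.30*55.845 + 2*26.982 + 3*28.085 + 12*15.999 = 412.584 g/mol.
Mass of Si per formula unit: 3 × 28.085 = 84.255 g.
Weight fraction Si = 84.255 / 412.584 = 0.2042.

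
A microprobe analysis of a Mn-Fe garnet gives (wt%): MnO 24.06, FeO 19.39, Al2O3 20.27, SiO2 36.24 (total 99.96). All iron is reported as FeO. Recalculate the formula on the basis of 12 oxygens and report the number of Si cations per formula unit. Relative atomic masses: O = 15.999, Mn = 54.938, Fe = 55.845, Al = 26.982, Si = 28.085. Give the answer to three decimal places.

3.001 Si apfu

MnO: 24.06/70.937 = 0.33917 mol → 0.33917 mol Mn, 0.33917 mol O.
FeO: 19.39/71.844 = 0.26989 mol → 0.26989 mol Fe, 0.26989 mol O.
Al2O3: 20.27/101.961 = 0.19880 mol → 0.39760 mol Al, 0.59640 mol O.
SiO2: 36.24/60.083 = 0.60317 mol → 0.60317 mol Si, 1.20634 mol O.
Total oxygen = 2.41180 mol. Normalization factor = 12/2.41180 = 4.97554.
Si per 12 O = 0.60317 × 4.97554 = 3.001.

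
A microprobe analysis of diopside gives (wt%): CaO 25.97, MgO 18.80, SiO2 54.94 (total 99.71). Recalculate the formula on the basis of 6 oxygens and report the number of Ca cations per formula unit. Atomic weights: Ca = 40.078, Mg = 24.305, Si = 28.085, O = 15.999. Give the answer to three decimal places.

1.007 Ca apfu

CaO (M=56.077): mol = 0.46311; Ca = 0.46311, O = 0.46311.
MgO (M=40.304): mol = 0.46645; Mg = 0.46645, O = 0.46645.
SiO2 (M=60.083): mol = 0.91440; Si = 0.91440, O = 1.82880.
ΣO = 2.75836; factor = 6/ΣO = 2.17521.
Ca apfu = 0.46311 × 2.17521 = 1.007.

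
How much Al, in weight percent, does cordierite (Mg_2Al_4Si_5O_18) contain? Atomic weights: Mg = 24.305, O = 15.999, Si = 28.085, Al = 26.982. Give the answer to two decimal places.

18.45 weight percent

Formula mass = 2*24.305 + 4*26.982 + 5*28.085 + 18*15.999 = 584.945 g/mol, of which 107.928 g is Al.
So Al makes up 107.928/584.945 = 0.1845 of the mass, i.e. 18.45%.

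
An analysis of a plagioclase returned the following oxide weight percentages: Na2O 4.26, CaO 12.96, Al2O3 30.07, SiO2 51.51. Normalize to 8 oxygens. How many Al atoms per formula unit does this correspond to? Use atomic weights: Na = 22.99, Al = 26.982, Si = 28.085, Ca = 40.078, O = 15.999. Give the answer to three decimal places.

1.628 Al apfu

Na2O (M=61.979): mol = 0.06873; Na = 0.13746, O = 0.06873.
CaO (M=56.077): mol = 0.23111; Ca = 0.23111, O = 0.23111.
Al2O3 (M=101.961): mol = 0.29492; Al = 0.58984, O = 0.88476.
SiO2 (M=60.083): mol = 0.85731; Si = 0.85731, O = 1.71462.
ΣO = 2.89922; factor = 8/ΣO = 2.75936.
Al apfu = 0.58984 × 2.75936 = 1.628.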